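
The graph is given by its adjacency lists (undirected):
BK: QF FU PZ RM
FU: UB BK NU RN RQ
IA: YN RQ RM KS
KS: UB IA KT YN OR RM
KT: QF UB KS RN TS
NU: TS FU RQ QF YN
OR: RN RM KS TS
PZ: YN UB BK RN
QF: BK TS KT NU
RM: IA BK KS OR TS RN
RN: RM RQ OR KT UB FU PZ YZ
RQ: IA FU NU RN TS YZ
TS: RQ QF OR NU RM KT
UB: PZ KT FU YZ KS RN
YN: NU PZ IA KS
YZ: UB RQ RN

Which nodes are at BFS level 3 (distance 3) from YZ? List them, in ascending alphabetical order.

BK, QF, YN

Level 0: YZ
Level 1: RN, RQ, UB
Level 2: FU, IA, KS, KT, NU, OR, PZ, RM, TS
Level 3: BK, QF, YN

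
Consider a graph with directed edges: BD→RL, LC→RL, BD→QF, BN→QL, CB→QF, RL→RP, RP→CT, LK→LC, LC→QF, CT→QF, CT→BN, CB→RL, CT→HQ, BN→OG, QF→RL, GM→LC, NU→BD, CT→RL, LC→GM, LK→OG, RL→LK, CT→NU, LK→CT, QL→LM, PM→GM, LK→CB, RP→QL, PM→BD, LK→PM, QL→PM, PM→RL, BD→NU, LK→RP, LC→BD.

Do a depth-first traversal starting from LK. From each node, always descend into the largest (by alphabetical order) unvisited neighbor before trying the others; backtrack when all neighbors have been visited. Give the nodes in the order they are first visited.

LK -> RP -> QL -> PM -> RL -> GM -> LC -> QF -> BD -> NU -> LM -> CT -> HQ -> BN -> OG -> CB

Visit LK
LK → RP
RP → QL
QL → PM
PM → RL
PM → GM
GM → LC
LC → QF
LC → BD
BD → NU
QL → LM
RP → CT
CT → HQ
CT → BN
BN → OG
LK → CB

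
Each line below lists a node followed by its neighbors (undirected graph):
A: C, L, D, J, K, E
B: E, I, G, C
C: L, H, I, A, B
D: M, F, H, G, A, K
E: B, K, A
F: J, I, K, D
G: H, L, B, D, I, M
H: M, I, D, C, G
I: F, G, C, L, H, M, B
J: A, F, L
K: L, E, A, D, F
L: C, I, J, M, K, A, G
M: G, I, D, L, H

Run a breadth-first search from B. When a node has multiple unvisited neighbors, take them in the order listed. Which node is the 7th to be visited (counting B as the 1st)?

Visit B; enqueue E, I, G, C → queue [E, I, G, C]
Visit E; enqueue K, A → queue [I, G, C, K, A]
Visit I; enqueue F, L, H, M → queue [G, C, K, A, F, L, H, M]
Visit G; enqueue D → queue [C, K, A, F, L, H, M, D]
Visit C → queue [K, A, F, L, H, M, D]
Visit K → queue [A, F, L, H, M, D]
Visit A; enqueue J → queue [F, L, H, M, D, J]
Visit F → queue [L, H, M, D, J]
Visit L → queue [H, M, D, J]
Visit H → queue [M, D, J]
Visit M → queue [D, J]
Visit D → queue [J]
Visit J → queue []

Visit order: B, E, I, G, C, K, A, F, L, H, M, D, J

A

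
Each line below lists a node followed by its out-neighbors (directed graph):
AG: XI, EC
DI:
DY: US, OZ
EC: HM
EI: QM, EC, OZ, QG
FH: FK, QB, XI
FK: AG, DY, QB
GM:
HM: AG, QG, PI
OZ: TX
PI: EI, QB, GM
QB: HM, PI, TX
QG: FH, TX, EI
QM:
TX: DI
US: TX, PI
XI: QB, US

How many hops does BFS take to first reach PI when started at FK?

2

Level 0: FK
Level 1: AG, DY, QB
Level 2: EC, HM, OZ, PI, TX, US, XI
Level 3: DI, EI, GM, QG
Level 4: FH, QM
PI first appears at level 2.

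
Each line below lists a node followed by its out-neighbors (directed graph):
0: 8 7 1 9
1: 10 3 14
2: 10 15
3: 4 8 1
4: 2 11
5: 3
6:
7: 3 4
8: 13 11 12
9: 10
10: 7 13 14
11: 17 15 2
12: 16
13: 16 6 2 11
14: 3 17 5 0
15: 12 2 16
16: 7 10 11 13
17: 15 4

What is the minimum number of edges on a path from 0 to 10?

2

Level 0: 0
Level 1: 1, 7, 8, 9
Level 2: 3, 4, 10, 11, 12, 13, 14
Level 3: 2, 5, 6, 15, 16, 17
10 first appears at level 2.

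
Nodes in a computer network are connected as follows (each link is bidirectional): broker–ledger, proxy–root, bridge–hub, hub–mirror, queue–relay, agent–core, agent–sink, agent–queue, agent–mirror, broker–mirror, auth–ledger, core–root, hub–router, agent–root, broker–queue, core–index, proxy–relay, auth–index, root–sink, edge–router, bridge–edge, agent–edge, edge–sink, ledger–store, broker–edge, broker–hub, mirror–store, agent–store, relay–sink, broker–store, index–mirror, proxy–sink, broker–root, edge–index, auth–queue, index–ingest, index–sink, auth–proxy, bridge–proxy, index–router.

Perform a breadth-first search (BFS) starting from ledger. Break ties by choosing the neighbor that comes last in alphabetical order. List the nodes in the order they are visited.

Visit ledger; enqueue store, broker, auth → queue [store, broker, auth]
Visit store; enqueue mirror, agent → queue [broker, auth, mirror, agent]
Visit broker; enqueue root, queue, hub, edge → queue [auth, mirror, agent, root, queue, hub, edge]
Visit auth; enqueue proxy, index → queue [mirror, agent, root, queue, hub, edge, proxy, index]
Visit mirror → queue [agent, root, queue, hub, edge, proxy, index]
Visit agent; enqueue sink, core → queue [root, queue, hub, edge, proxy, index, sink, core]
Visit root → queue [queue, hub, edge, proxy, index, sink, core]
Visit queue; enqueue relay → queue [hub, edge, proxy, index, sink, core, relay]
Visit hub; enqueue router, bridge → queue [edge, proxy, index, sink, core, relay, router, bridge]
Visit edge → queue [proxy, index, sink, core, relay, router, bridge]
Visit proxy → queue [index, sink, core, relay, router, bridge]
Visit index; enqueue ingest → queue [sink, core, relay, router, bridge, ingest]
Visit sink → queue [core, relay, router, bridge, ingest]
Visit core → queue [relay, router, bridge, ingest]
Visit relay → queue [router, bridge, ingest]
Visit router → queue [bridge, ingest]
Visit bridge → queue [ingest]
Visit ingest → queue []

ledger store broker auth mirror agent root queue hub edge proxy index sink core relay router bridge ingest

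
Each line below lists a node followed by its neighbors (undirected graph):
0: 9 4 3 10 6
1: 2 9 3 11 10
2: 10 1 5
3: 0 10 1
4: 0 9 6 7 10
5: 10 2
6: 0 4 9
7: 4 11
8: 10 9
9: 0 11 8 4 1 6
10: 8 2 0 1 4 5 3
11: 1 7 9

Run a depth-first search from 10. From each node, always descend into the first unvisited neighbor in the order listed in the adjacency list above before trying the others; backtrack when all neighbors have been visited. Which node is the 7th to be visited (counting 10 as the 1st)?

7

Visit 10
10 → 8
8 → 9
9 → 0
0 → 4
4 → 6
4 → 7
7 → 11
11 → 1
1 → 2
2 → 5
1 → 3

Visit order: 10, 8, 9, 0, 4, 6, 7, 11, 1, 2, 5, 3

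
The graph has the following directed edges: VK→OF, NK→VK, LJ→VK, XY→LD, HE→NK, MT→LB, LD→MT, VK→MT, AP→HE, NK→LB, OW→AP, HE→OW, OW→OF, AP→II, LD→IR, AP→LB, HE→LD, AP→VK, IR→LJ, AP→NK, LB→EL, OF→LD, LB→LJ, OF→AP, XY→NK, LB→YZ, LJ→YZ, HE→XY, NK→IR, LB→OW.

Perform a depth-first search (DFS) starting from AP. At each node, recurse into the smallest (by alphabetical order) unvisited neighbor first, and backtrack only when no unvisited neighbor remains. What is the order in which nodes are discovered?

Visit AP
AP → HE
HE → LD
LD → IR
IR → LJ
LJ → VK
VK → MT
MT → LB
LB → EL
LB → OW
OW → OF
LB → YZ
HE → NK
HE → XY
AP → II

AP HE LD IR LJ VK MT LB EL OW OF YZ NK XY II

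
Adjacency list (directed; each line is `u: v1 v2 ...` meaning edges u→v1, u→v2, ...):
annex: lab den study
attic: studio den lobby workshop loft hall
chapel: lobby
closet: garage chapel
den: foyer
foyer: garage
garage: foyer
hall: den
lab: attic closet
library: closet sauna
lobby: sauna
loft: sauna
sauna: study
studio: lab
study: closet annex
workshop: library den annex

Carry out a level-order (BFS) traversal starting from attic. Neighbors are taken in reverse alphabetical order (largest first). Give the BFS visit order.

attic, workshop, studio, loft, lobby, hall, den, library, annex, lab, sauna, foyer, closet, study, garage, chapel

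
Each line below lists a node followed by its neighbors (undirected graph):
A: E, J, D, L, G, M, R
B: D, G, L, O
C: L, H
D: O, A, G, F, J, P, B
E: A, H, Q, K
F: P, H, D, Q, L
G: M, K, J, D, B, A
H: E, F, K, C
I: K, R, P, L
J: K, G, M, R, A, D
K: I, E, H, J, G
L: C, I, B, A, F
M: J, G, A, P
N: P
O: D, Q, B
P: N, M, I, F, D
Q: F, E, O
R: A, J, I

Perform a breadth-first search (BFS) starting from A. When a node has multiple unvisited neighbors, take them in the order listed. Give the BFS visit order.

Visit A; enqueue E, J, D, L, G, M, R → queue [E, J, D, L, G, M, R]
Visit E; enqueue H, Q, K → queue [J, D, L, G, M, R, H, Q, K]
Visit J → queue [D, L, G, M, R, H, Q, K]
Visit D; enqueue O, F, P, B → queue [L, G, M, R, H, Q, K, O, F, P, B]
Visit L; enqueue C, I → queue [G, M, R, H, Q, K, O, F, P, B, C, I]
Visit G → queue [M, R, H, Q, K, O, F, P, B, C, I]
Visit M → queue [R, H, Q, K, O, F, P, B, C, I]
Visit R → queue [H, Q, K, O, F, P, B, C, I]
Visit H → queue [Q, K, O, F, P, B, C, I]
Visit Q → queue [K, O, F, P, B, C, I]
Visit K → queue [O, F, P, B, C, I]
Visit O → queue [F, P, B, C, I]
Visit F → queue [P, B, C, I]
Visit P; enqueue N → queue [B, C, I, N]
Visit B → queue [C, I, N]
Visit C → queue [I, N]
Visit I → queue [N]
Visit N → queue []

A -> E -> J -> D -> L -> G -> M -> R -> H -> Q -> K -> O -> F -> P -> B -> C -> I -> N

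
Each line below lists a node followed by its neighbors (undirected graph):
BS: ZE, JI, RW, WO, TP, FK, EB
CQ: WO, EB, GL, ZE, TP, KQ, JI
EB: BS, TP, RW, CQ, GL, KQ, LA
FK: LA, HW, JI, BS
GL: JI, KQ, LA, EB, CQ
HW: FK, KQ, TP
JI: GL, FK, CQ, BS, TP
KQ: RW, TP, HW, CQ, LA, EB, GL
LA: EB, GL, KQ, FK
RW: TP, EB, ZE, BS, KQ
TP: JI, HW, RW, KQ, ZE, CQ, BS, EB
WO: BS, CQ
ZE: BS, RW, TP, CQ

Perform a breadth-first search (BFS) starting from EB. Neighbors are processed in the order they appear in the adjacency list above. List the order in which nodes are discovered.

EB, BS, TP, RW, CQ, GL, KQ, LA, ZE, JI, WO, FK, HW

Visit EB; enqueue BS, TP, RW, CQ, GL, KQ, LA → queue [BS, TP, RW, CQ, GL, KQ, LA]
Visit BS; enqueue ZE, JI, WO, FK → queue [TP, RW, CQ, GL, KQ, LA, ZE, JI, WO, FK]
Visit TP; enqueue HW → queue [RW, CQ, GL, KQ, LA, ZE, JI, WO, FK, HW]
Visit RW → queue [CQ, GL, KQ, LA, ZE, JI, WO, FK, HW]
Visit CQ → queue [GL, KQ, LA, ZE, JI, WO, FK, HW]
Visit GL → queue [KQ, LA, ZE, JI, WO, FK, HW]
Visit KQ → queue [LA, ZE, JI, WO, FK, HW]
Visit LA → queue [ZE, JI, WO, FK, HW]
Visit ZE → queue [JI, WO, FK, HW]
Visit JI → queue [WO, FK, HW]
Visit WO → queue [FK, HW]
Visit FK → queue [HW]
Visit HW → queue []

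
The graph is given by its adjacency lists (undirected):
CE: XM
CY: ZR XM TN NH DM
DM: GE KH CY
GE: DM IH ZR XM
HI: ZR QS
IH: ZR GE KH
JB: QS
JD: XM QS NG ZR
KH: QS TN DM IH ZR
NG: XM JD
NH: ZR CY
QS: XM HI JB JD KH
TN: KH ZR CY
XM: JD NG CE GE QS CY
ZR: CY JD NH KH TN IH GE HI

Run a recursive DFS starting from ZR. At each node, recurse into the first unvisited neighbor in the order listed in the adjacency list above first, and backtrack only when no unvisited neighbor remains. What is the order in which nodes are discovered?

ZR → CY → XM → JD → QS → HI → JB → KH → TN → DM → GE → IH → NG → CE → NH

Visit ZR
ZR → CY
CY → XM
XM → JD
JD → QS
QS → HI
QS → JB
QS → KH
KH → TN
KH → DM
DM → GE
GE → IH
JD → NG
XM → CE
CY → NH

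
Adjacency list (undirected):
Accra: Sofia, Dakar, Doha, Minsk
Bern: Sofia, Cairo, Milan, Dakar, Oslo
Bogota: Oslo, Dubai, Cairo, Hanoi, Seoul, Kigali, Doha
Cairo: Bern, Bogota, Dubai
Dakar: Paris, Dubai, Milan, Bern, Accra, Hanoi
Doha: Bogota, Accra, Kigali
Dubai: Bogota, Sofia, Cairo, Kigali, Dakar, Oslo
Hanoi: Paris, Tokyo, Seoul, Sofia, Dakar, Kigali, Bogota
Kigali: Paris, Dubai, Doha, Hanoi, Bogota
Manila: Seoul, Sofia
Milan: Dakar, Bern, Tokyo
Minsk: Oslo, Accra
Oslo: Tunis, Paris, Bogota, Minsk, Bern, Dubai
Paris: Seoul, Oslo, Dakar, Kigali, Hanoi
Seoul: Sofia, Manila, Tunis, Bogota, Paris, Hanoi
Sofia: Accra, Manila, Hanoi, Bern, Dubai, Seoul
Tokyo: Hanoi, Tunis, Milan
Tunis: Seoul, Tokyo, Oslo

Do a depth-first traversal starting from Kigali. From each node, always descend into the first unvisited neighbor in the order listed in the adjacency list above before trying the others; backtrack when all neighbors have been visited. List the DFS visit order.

Kigali -> Paris -> Seoul -> Sofia -> Accra -> Dakar -> Dubai -> Bogota -> Oslo -> Tunis -> Tokyo -> Hanoi -> Milan -> Bern -> Cairo -> Minsk -> Doha -> Manila

Visit Kigali
Kigali → Paris
Paris → Seoul
Seoul → Sofia
Sofia → Accra
Accra → Dakar
Dakar → Dubai
Dubai → Bogota
Bogota → Oslo
Oslo → Tunis
Tunis → Tokyo
Tokyo → Hanoi
Tokyo → Milan
Milan → Bern
Bern → Cairo
Oslo → Minsk
Bogota → Doha
Sofia → Manila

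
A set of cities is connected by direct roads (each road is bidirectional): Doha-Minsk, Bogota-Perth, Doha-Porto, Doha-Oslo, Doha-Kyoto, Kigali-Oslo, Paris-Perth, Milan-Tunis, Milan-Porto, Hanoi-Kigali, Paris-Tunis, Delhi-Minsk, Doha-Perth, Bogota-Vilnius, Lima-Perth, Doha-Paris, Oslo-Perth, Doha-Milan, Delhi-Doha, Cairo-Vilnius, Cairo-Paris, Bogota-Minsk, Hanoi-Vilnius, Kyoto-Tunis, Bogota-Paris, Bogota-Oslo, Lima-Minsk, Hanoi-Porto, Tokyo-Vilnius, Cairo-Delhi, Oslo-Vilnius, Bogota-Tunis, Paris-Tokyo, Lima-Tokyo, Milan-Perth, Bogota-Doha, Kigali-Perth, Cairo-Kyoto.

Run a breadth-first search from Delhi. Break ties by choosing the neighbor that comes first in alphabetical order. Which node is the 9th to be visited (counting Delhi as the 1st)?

Visit Delhi; enqueue Cairo, Doha, Minsk → queue [Cairo, Doha, Minsk]
Visit Cairo; enqueue Kyoto, Paris, Vilnius → queue [Doha, Minsk, Kyoto, Paris, Vilnius]
Visit Doha; enqueue Bogota, Milan, Oslo, Perth, Porto → queue [Minsk, Kyoto, Paris, Vilnius, Bogota, Milan, Oslo, Perth, Porto]
Visit Minsk; enqueue Lima → queue [Kyoto, Paris, Vilnius, Bogota, Milan, Oslo, Perth, Porto, Lima]
Visit Kyoto; enqueue Tunis → queue [Paris, Vilnius, Bogota, Milan, Oslo, Perth, Porto, Lima, Tunis]
Visit Paris; enqueue Tokyo → queue [Vilnius, Bogota, Milan, Oslo, Perth, Porto, Lima, Tunis, Tokyo]
Visit Vilnius; enqueue Hanoi → queue [Bogota, Milan, Oslo, Perth, Porto, Lima, Tunis, Tokyo, Hanoi]
Visit Bogota → queue [Milan, Oslo, Perth, Porto, Lima, Tunis, Tokyo, Hanoi]
Visit Milan → queue [Oslo, Perth, Porto, Lima, Tunis, Tokyo, Hanoi]
Visit Oslo; enqueue Kigali → queue [Perth, Porto, Lima, Tunis, Tokyo, Hanoi, Kigali]
Visit Perth → queue [Porto, Lima, Tunis, Tokyo, Hanoi, Kigali]
Visit Porto → queue [Lima, Tunis, Tokyo, Hanoi, Kigali]
Visit Lima → queue [Tunis, Tokyo, Hanoi, Kigali]
Visit Tunis → queue [Tokyo, Hanoi, Kigali]
Visit Tokyo → queue [Hanoi, Kigali]
Visit Hanoi → queue [Kigali]
Visit Kigali → queue []

Visit order: Delhi, Cairo, Doha, Minsk, Kyoto, Paris, Vilnius, Bogota, Milan, Oslo, Perth, Porto, Lima, Tunis, Tokyo, Hanoi, Kigali

Milan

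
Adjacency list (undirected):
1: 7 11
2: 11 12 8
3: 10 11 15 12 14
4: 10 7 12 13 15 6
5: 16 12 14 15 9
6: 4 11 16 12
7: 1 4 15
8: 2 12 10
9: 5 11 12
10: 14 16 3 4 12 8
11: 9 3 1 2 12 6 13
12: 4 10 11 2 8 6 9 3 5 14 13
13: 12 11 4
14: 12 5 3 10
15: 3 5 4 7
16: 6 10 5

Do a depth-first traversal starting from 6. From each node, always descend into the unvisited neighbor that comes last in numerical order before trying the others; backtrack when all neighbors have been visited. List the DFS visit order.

Visit 6
6 → 16
16 → 10
10 → 14
14 → 12
12 → 13
13 → 11
11 → 9
9 → 5
5 → 15
15 → 7
7 → 4
7 → 1
15 → 3
11 → 2
2 → 8

6 → 16 → 10 → 14 → 12 → 13 → 11 → 9 → 5 → 15 → 7 → 4 → 1 → 3 → 2 → 8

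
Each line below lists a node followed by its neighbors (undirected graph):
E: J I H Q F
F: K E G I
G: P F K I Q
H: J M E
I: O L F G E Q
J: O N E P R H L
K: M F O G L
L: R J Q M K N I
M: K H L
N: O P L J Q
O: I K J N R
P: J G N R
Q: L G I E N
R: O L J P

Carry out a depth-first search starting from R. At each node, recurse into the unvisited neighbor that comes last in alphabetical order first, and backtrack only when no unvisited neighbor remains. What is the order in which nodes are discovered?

Visit R
R → P
P → N
N → Q
Q → L
L → M
M → K
K → O
O → J
J → H
H → E
E → I
I → G
G → F

R -> P -> N -> Q -> L -> M -> K -> O -> J -> H -> E -> I -> G -> F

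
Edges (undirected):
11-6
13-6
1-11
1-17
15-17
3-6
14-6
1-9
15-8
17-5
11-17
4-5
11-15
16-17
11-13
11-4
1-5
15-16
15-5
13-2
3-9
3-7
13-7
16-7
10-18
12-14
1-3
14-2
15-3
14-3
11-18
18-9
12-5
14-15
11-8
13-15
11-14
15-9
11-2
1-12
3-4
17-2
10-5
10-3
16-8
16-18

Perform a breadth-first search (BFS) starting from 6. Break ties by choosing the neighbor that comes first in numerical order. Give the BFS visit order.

6 -> 3 -> 11 -> 13 -> 14 -> 1 -> 4 -> 7 -> 9 -> 10 -> 15 -> 2 -> 8 -> 17 -> 18 -> 12 -> 5 -> 16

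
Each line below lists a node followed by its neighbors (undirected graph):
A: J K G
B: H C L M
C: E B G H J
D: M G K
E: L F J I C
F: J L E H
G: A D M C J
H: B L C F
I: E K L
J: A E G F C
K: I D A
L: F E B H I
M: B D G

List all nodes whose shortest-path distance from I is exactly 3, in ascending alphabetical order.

G, M

Level 0: I
Level 1: E, K, L
Level 2: A, B, C, D, F, H, J
Level 3: G, M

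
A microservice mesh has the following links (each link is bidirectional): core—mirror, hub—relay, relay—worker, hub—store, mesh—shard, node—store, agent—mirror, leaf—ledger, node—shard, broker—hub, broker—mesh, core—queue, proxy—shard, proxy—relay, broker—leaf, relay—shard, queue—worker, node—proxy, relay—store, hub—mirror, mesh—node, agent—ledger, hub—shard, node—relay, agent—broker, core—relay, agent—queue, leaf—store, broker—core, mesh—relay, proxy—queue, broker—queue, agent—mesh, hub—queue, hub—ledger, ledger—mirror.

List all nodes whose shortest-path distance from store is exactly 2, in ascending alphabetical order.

broker, core, ledger, mesh, mirror, proxy, queue, shard, worker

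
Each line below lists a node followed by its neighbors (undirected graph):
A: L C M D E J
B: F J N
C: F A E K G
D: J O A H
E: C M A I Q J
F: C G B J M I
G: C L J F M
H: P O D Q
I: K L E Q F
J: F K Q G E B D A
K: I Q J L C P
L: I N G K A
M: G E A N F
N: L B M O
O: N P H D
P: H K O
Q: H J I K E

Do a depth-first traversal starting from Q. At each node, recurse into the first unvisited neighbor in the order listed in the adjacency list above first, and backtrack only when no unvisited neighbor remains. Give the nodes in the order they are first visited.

Visit Q
Q → H
H → P
P → K
K → I
I → L
L → N
N → B
B → F
F → C
C → A
A → M
M → G
G → J
J → E
J → D
D → O

Q → H → P → K → I → L → N → B → F → C → A → M → G → J → E → D → O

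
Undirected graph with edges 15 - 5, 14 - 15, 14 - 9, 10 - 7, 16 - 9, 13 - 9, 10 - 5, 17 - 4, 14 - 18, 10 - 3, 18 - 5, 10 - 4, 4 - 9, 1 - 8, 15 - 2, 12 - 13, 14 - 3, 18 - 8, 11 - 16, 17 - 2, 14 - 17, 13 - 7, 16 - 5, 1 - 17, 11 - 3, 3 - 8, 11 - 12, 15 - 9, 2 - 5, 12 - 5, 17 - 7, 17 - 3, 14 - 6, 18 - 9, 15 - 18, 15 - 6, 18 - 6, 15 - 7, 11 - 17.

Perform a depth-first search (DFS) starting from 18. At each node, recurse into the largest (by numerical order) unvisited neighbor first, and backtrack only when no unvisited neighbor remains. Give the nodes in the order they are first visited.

18 -> 15 -> 14 -> 17 -> 11 -> 16 -> 9 -> 13 -> 12 -> 5 -> 10 -> 7 -> 4 -> 3 -> 8 -> 1 -> 2 -> 6

Visit 18
18 → 15
15 → 14
14 → 17
17 → 11
11 → 16
16 → 9
9 → 13
13 → 12
12 → 5
5 → 10
10 → 7
10 → 4
10 → 3
3 → 8
8 → 1
5 → 2
14 → 6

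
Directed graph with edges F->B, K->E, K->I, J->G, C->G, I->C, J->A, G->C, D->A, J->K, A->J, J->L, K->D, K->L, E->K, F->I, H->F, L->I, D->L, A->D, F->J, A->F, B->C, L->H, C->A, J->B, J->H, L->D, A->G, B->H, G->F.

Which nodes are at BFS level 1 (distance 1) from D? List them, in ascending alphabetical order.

A, L

Level 0: D
Level 1: A, L
Level 2: F, G, H, I, J
Level 3: B, C, K
Level 4: E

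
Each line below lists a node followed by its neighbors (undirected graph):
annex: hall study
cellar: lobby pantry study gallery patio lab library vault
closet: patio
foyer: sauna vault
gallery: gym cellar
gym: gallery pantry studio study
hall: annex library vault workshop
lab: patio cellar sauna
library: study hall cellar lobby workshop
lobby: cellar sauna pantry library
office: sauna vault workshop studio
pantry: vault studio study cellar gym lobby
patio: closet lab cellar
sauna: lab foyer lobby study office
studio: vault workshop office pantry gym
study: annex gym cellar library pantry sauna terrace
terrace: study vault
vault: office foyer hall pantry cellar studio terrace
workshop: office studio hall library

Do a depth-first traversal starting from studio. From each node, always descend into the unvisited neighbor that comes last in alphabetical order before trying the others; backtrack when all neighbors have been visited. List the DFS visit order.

studio → workshop → office → vault → terrace → study → sauna → lobby → pantry → gym → gallery → cellar → patio → lab → closet → library → hall → annex → foyer

Visit studio
studio → workshop
workshop → office
office → vault
vault → terrace
terrace → study
study → sauna
sauna → lobby
lobby → pantry
pantry → gym
gym → gallery
gallery → cellar
cellar → patio
patio → lab
patio → closet
cellar → library
library → hall
hall → annex
sauna → foyer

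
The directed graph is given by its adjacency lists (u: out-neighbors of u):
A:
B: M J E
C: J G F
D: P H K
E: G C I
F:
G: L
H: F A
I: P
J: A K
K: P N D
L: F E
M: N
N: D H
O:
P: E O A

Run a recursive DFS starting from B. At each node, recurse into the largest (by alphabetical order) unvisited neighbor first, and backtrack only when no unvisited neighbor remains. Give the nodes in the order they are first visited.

Visit B
B → M
M → N
N → H
H → F
H → A
N → D
D → P
P → O
P → E
E → I
E → G
G → L
E → C
C → J
J → K

B, M, N, H, F, A, D, P, O, E, I, G, L, C, J, K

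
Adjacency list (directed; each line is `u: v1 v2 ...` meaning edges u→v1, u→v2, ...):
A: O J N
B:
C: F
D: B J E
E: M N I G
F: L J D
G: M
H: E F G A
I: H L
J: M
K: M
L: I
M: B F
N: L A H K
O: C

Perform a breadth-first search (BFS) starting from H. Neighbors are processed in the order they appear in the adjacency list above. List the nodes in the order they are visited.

H E F G A M N I L J D O B K C

Visit H; enqueue E, F, G, A → queue [E, F, G, A]
Visit E; enqueue M, N, I → queue [F, G, A, M, N, I]
Visit F; enqueue L, J, D → queue [G, A, M, N, I, L, J, D]
Visit G → queue [A, M, N, I, L, J, D]
Visit A; enqueue O → queue [M, N, I, L, J, D, O]
Visit M; enqueue B → queue [N, I, L, J, D, O, B]
Visit N; enqueue K → queue [I, L, J, D, O, B, K]
Visit I → queue [L, J, D, O, B, K]
Visit L → queue [J, D, O, B, K]
Visit J → queue [D, O, B, K]
Visit D → queue [O, B, K]
Visit O; enqueue C → queue [B, K, C]
Visit B → queue [K, C]
Visit K → queue [C]
Visit C → queue []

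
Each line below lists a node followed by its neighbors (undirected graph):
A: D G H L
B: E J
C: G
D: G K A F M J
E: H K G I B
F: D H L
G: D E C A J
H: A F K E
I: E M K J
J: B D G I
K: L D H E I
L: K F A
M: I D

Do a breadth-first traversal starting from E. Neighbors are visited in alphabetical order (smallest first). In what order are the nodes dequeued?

Visit E; enqueue B, G, H, I, K → queue [B, G, H, I, K]
Visit B; enqueue J → queue [G, H, I, K, J]
Visit G; enqueue A, C, D → queue [H, I, K, J, A, C, D]
Visit H; enqueue F → queue [I, K, J, A, C, D, F]
Visit I; enqueue M → queue [K, J, A, C, D, F, M]
Visit K; enqueue L → queue [J, A, C, D, F, M, L]
Visit J → queue [A, C, D, F, M, L]
Visit A → queue [C, D, F, M, L]
Visit C → queue [D, F, M, L]
Visit D → queue [F, M, L]
Visit F → queue [M, L]
Visit M → queue [L]
Visit L → queue []

E → B → G → H → I → K → J → A → C → D → F → M → L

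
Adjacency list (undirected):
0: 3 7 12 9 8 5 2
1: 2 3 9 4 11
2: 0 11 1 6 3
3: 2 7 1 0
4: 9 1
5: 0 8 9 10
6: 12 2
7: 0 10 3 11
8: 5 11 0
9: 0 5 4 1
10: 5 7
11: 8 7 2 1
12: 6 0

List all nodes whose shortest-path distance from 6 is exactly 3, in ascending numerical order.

Level 0: 6
Level 1: 2, 12
Level 2: 0, 1, 3, 11
Level 3: 4, 5, 7, 8, 9
Level 4: 10

4, 5, 7, 8, 9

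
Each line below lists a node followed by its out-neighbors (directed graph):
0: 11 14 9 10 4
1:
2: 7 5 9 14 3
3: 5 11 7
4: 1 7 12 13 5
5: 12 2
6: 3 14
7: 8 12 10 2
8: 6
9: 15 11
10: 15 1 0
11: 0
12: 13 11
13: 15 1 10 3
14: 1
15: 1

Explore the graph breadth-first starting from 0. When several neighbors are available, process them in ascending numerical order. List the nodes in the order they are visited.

Visit 0; enqueue 4, 9, 10, 11, 14 → queue [4, 9, 10, 11, 14]
Visit 4; enqueue 1, 5, 7, 12, 13 → queue [9, 10, 11, 14, 1, 5, 7, 12, 13]
Visit 9; enqueue 15 → queue [10, 11, 14, 1, 5, 7, 12, 13, 15]
Visit 10 → queue [11, 14, 1, 5, 7, 12, 13, 15]
Visit 11 → queue [14, 1, 5, 7, 12, 13, 15]
Visit 14 → queue [1, 5, 7, 12, 13, 15]
Visit 1 → queue [5, 7, 12, 13, 15]
Visit 5; enqueue 2 → queue [7, 12, 13, 15, 2]
Visit 7; enqueue 8 → queue [12, 13, 15, 2, 8]
Visit 12 → queue [13, 15, 2, 8]
Visit 13; enqueue 3 → queue [15, 2, 8, 3]
Visit 15 → queue [2, 8, 3]
Visit 2 → queue [8, 3]
Visit 8; enqueue 6 → queue [3, 6]
Visit 3 → queue [6]
Visit 6 → queue []

0, 4, 9, 10, 11, 14, 1, 5, 7, 12, 13, 15, 2, 8, 3, 6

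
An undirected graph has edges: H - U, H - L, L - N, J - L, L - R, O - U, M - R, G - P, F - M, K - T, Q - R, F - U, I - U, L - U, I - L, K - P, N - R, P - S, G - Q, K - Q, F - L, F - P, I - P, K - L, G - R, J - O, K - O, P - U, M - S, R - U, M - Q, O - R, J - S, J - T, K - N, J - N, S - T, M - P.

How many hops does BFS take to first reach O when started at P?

2

Level 0: P
Level 1: F, G, I, K, M, S, U
Level 2: H, J, L, N, O, Q, R, T
O first appears at level 2.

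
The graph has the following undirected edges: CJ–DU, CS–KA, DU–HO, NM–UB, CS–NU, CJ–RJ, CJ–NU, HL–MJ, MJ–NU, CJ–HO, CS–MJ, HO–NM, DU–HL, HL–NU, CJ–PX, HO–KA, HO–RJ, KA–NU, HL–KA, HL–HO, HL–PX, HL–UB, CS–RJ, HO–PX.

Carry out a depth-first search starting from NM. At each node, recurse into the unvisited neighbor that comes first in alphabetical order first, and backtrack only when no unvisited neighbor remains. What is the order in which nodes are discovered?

NM, HO, CJ, DU, HL, KA, CS, MJ, NU, RJ, PX, UB

Visit NM
NM → HO
HO → CJ
CJ → DU
DU → HL
HL → KA
KA → CS
CS → MJ
MJ → NU
CS → RJ
HL → PX
HL → UB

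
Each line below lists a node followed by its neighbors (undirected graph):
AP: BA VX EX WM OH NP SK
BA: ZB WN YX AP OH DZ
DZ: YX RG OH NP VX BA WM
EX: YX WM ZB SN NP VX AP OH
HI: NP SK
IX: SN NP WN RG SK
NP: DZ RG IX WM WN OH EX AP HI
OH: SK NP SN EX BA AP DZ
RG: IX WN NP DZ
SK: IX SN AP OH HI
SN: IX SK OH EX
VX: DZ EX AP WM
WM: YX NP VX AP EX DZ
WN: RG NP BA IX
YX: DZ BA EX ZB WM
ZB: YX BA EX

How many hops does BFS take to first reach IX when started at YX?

3

Level 0: YX
Level 1: BA, DZ, EX, WM, ZB
Level 2: AP, NP, OH, RG, SN, VX, WN
Level 3: HI, IX, SK
IX first appears at level 3.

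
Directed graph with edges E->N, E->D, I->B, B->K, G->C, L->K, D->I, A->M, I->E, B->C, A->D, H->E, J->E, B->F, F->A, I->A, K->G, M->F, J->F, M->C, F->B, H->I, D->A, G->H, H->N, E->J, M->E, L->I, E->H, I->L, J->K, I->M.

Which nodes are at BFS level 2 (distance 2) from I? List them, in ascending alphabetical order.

Level 0: I
Level 1: A, B, E, L, M
Level 2: C, D, F, H, J, K, N
Level 3: G

C, D, F, H, J, K, N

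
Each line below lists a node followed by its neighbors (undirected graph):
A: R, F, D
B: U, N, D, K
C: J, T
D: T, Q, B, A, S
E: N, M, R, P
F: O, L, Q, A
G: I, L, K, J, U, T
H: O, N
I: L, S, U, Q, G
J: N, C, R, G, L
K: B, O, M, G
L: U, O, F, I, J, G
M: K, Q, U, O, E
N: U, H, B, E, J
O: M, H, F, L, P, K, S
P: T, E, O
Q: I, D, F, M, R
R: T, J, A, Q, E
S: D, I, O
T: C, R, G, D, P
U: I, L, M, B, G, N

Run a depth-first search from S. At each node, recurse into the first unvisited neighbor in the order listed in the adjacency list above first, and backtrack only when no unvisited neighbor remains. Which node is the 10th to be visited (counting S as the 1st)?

O

Visit S
S → D
D → T
T → C
C → J
J → N
N → U
U → I
I → L
L → O
O → M
M → K
K → B
K → G
M → Q
Q → F
F → A
A → R
R → E
E → P
O → H

Visit order: S, D, T, C, J, N, U, I, L, O, M, K, B, G, Q, F, A, R, E, P, H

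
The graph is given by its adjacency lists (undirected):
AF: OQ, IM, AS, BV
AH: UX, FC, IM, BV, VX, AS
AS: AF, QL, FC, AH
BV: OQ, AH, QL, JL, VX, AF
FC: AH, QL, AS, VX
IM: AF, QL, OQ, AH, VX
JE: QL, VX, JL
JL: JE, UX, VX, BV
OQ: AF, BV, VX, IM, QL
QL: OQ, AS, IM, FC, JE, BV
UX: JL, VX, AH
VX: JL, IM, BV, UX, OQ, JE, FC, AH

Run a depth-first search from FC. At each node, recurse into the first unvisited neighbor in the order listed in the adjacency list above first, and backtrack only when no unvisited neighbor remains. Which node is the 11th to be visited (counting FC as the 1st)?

BV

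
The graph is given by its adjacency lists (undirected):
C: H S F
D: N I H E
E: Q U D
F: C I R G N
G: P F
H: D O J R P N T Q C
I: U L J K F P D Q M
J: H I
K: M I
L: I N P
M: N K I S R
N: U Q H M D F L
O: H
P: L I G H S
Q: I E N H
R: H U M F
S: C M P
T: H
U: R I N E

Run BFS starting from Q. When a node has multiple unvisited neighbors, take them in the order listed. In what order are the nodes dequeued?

Visit Q; enqueue I, E, N, H → queue [I, E, N, H]
Visit I; enqueue U, L, J, K, F, P, D, M → queue [E, N, H, U, L, J, K, F, P, D, M]
Visit E → queue [N, H, U, L, J, K, F, P, D, M]
Visit N → queue [H, U, L, J, K, F, P, D, M]
Visit H; enqueue O, R, T, C → queue [U, L, J, K, F, P, D, M, O, R, T, C]
Visit U → queue [L, J, K, F, P, D, M, O, R, T, C]
Visit L → queue [J, K, F, P, D, M, O, R, T, C]
Visit J → queue [K, F, P, D, M, O, R, T, C]
Visit K → queue [F, P, D, M, O, R, T, C]
Visit F; enqueue G → queue [P, D, M, O, R, T, C, G]
Visit P; enqueue S → queue [D, M, O, R, T, C, G, S]
Visit D → queue [M, O, R, T, C, G, S]
Visit M → queue [O, R, T, C, G, S]
Visit O → queue [R, T, C, G, S]
Visit R → queue [T, C, G, S]
Visit T → queue [C, G, S]
Visit C → queue [G, S]
Visit G → queue [S]
Visit S → queue []

Q, I, E, N, H, U, L, J, K, F, P, D, M, O, R, T, C, G, S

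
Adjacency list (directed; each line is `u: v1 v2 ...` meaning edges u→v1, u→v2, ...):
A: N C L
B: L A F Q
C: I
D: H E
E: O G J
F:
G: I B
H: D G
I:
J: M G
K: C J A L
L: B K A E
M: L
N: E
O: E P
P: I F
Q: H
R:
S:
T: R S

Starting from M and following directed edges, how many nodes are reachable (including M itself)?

BFS from M visits: M, L, K, E, B, A, J, C, O, G, Q, F, N, I, P, H, D
Reachable nodes: 17 of 20 total.

17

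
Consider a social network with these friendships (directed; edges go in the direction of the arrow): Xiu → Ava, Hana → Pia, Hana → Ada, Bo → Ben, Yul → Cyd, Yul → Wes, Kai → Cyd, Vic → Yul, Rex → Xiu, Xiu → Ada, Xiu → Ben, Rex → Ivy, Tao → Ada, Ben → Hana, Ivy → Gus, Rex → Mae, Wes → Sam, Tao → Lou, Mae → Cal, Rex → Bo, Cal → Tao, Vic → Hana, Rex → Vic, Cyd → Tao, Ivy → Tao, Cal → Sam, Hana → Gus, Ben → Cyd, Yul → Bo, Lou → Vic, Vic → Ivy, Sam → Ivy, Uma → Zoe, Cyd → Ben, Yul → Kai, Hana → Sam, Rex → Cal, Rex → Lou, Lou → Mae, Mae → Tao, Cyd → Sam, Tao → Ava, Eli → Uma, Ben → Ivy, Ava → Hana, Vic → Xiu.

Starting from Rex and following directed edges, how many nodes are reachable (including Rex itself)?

BFS from Rex visits: Rex, Bo, Cal, Ivy, Lou, Mae, Vic, Xiu, Ben, Sam, Tao, Gus, Hana, Yul, Ada, Ava, Cyd, Pia, Kai, Wes
Reachable nodes: 20 of 23 total.

20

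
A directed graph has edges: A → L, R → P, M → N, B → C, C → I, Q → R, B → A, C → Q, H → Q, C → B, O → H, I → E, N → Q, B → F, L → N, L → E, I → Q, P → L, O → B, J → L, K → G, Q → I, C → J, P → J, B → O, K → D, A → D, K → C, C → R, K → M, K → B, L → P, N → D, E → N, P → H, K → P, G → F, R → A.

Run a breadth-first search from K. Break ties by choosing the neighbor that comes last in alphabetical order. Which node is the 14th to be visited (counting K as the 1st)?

Q

Visit K; enqueue P, M, G, D, C, B → queue [P, M, G, D, C, B]
Visit P; enqueue L, J, H → queue [M, G, D, C, B, L, J, H]
Visit M; enqueue N → queue [G, D, C, B, L, J, H, N]
Visit G; enqueue F → queue [D, C, B, L, J, H, N, F]
Visit D → queue [C, B, L, J, H, N, F]
Visit C; enqueue R, Q, I → queue [B, L, J, H, N, F, R, Q, I]
Visit B; enqueue O, A → queue [L, J, H, N, F, R, Q, I, O, A]
Visit L; enqueue E → queue [J, H, N, F, R, Q, I, O, A, E]
Visit J → queue [H, N, F, R, Q, I, O, A, E]
Visit H → queue [N, F, R, Q, I, O, A, E]
Visit N → queue [F, R, Q, I, O, A, E]
Visit F → queue [R, Q, I, O, A, E]
Visit R → queue [Q, I, O, A, E]
Visit Q → queue [I, O, A, E]
Visit I → queue [O, A, E]
Visit O → queue [A, E]
Visit A → queue [E]
Visit E → queue []

Visit order: K, P, M, G, D, C, B, L, J, H, N, F, R, Q, I, O, A, E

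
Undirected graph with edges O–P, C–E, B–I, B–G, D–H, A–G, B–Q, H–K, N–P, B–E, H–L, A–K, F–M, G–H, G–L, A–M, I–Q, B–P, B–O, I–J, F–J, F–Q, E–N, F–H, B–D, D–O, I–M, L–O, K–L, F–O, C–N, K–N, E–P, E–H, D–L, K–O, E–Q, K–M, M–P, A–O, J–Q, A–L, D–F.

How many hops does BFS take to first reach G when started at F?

2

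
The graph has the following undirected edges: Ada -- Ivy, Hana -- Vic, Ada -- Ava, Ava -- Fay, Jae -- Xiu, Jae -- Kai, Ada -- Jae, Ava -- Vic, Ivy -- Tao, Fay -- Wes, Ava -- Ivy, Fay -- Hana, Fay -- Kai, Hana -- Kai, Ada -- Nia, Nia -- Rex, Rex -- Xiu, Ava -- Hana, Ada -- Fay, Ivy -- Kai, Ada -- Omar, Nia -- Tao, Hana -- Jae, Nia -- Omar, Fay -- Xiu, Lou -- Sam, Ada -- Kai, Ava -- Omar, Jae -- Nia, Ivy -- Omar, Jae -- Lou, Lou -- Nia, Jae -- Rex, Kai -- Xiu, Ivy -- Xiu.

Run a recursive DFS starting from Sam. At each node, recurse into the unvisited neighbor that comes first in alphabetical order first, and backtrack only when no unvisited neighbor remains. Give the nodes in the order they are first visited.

Sam, Lou, Jae, Ada, Ava, Fay, Hana, Kai, Ivy, Omar, Nia, Rex, Xiu, Tao, Vic, Wes

Visit Sam
Sam → Lou
Lou → Jae
Jae → Ada
Ada → Ava
Ava → Fay
Fay → Hana
Hana → Kai
Kai → Ivy
Ivy → Omar
Omar → Nia
Nia → Rex
Rex → Xiu
Nia → Tao
Hana → Vic
Fay → Wes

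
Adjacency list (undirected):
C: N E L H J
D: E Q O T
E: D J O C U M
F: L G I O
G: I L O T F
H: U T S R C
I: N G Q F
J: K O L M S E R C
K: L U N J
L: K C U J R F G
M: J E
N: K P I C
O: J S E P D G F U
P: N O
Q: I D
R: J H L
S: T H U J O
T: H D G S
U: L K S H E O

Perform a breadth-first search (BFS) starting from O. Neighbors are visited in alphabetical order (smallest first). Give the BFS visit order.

O, D, E, F, G, J, P, S, U, Q, T, C, M, I, L, K, R, N, H

Visit O; enqueue D, E, F, G, J, P, S, U → queue [D, E, F, G, J, P, S, U]
Visit D; enqueue Q, T → queue [E, F, G, J, P, S, U, Q, T]
Visit E; enqueue C, M → queue [F, G, J, P, S, U, Q, T, C, M]
Visit F; enqueue I, L → queue [G, J, P, S, U, Q, T, C, M, I, L]
Visit G → queue [J, P, S, U, Q, T, C, M, I, L]
Visit J; enqueue K, R → queue [P, S, U, Q, T, C, M, I, L, K, R]
Visit P; enqueue N → queue [S, U, Q, T, C, M, I, L, K, R, N]
Visit S; enqueue H → queue [U, Q, T, C, M, I, L, K, R, N, H]
Visit U → queue [Q, T, C, M, I, L, K, R, N, H]
Visit Q → queue [T, C, M, I, L, K, R, N, H]
Visit T → queue [C, M, I, L, K, R, N, H]
Visit C → queue [M, I, L, K, R, N, H]
Visit M → queue [I, L, K, R, N, H]
Visit I → queue [L, K, R, N, H]
Visit L → queue [K, R, N, H]
Visit K → queue [R, N, H]
Visit R → queue [N, H]
Visit N → queue [H]
Visit H → queue []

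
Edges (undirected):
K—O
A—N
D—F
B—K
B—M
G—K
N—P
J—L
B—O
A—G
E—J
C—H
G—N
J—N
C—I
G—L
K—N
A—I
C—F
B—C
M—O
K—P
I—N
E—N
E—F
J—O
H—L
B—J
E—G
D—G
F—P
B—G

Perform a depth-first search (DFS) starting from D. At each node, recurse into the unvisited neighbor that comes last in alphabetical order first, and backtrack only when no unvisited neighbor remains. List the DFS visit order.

D -> G -> N -> P -> K -> O -> M -> B -> J -> L -> H -> C -> I -> A -> F -> E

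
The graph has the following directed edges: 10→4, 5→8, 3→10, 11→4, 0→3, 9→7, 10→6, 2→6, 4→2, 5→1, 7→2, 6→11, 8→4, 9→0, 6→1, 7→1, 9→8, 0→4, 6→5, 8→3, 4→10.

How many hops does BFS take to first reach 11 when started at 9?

4

Level 0: 9
Level 1: 0, 7, 8
Level 2: 1, 2, 3, 4
Level 3: 6, 10
Level 4: 5, 11
11 first appears at level 4.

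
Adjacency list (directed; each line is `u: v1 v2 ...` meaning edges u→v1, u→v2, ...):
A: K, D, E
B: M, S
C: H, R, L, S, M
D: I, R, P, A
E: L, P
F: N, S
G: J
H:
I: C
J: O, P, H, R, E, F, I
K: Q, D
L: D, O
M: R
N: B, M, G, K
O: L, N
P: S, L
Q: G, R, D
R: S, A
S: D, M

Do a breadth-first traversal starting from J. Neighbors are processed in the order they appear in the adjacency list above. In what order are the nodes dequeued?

J → O → P → H → R → E → F → I → L → N → S → A → C → D → B → M → G → K → Q

Visit J; enqueue O, P, H, R, E, F, I → queue [O, P, H, R, E, F, I]
Visit O; enqueue L, N → queue [P, H, R, E, F, I, L, N]
Visit P; enqueue S → queue [H, R, E, F, I, L, N, S]
Visit H → queue [R, E, F, I, L, N, S]
Visit R; enqueue A → queue [E, F, I, L, N, S, A]
Visit E → queue [F, I, L, N, S, A]
Visit F → queue [I, L, N, S, A]
Visit I; enqueue C → queue [L, N, S, A, C]
Visit L; enqueue D → queue [N, S, A, C, D]
Visit N; enqueue B, M, G, K → queue [S, A, C, D, B, M, G, K]
Visit S → queue [A, C, D, B, M, G, K]
Visit A → queue [C, D, B, M, G, K]
Visit C → queue [D, B, M, G, K]
Visit D → queue [B, M, G, K]
Visit B → queue [M, G, K]
Visit M → queue [G, K]
Visit G → queue [K]
Visit K; enqueue Q → queue [Q]
Visit Q → queue []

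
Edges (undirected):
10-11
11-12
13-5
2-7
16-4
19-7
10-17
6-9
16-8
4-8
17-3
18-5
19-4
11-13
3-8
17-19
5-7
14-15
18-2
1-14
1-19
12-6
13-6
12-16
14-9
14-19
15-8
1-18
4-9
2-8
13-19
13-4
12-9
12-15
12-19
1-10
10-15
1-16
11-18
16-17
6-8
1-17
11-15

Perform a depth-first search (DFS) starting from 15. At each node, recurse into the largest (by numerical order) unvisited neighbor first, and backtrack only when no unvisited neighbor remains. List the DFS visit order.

15, 14, 19, 17, 16, 12, 11, 18, 5, 13, 6, 9, 4, 8, 3, 2, 7, 1, 10

Visit 15
15 → 14
14 → 19
19 → 17
17 → 16
16 → 12
12 → 11
11 → 18
18 → 5
5 → 13
13 → 6
6 → 9
9 → 4
4 → 8
8 → 3
8 → 2
2 → 7
18 → 1
1 → 10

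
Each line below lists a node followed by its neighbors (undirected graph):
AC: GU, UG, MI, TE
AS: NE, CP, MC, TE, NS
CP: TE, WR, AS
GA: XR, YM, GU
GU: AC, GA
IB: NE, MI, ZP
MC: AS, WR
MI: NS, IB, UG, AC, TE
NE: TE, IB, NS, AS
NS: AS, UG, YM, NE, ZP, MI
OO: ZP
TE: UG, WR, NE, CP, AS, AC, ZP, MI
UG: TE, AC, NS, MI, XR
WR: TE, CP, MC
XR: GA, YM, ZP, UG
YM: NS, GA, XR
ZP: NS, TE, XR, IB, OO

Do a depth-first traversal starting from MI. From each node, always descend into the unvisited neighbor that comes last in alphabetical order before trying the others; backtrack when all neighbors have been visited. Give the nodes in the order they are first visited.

Visit MI
MI → UG
UG → XR
XR → ZP
ZP → TE
TE → WR
WR → MC
MC → AS
AS → NS
NS → YM
YM → GA
GA → GU
GU → AC
NS → NE
NE → IB
AS → CP
ZP → OO

MI, UG, XR, ZP, TE, WR, MC, AS, NS, YM, GA, GU, AC, NE, IB, CP, OO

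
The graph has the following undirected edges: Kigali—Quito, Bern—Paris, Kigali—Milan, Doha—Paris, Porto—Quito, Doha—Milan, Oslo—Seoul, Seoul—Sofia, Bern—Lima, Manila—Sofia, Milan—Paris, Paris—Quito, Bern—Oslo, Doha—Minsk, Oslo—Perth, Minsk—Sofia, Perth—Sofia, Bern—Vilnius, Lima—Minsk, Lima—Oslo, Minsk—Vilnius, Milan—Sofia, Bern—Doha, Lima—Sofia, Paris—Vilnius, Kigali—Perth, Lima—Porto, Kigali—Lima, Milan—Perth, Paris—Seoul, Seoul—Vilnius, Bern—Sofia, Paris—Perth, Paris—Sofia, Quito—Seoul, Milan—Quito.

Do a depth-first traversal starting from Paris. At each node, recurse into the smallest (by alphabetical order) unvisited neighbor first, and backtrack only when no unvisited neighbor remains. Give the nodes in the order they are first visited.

Visit Paris
Paris → Bern
Bern → Doha
Doha → Milan
Milan → Kigali
Kigali → Lima
Lima → Minsk
Minsk → Sofia
Sofia → Manila
Sofia → Perth
Perth → Oslo
Oslo → Seoul
Seoul → Quito
Quito → Porto
Seoul → Vilnius

Paris, Bern, Doha, Milan, Kigali, Lima, Minsk, Sofia, Manila, Perth, Oslo, Seoul, Quito, Porto, Vilnius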